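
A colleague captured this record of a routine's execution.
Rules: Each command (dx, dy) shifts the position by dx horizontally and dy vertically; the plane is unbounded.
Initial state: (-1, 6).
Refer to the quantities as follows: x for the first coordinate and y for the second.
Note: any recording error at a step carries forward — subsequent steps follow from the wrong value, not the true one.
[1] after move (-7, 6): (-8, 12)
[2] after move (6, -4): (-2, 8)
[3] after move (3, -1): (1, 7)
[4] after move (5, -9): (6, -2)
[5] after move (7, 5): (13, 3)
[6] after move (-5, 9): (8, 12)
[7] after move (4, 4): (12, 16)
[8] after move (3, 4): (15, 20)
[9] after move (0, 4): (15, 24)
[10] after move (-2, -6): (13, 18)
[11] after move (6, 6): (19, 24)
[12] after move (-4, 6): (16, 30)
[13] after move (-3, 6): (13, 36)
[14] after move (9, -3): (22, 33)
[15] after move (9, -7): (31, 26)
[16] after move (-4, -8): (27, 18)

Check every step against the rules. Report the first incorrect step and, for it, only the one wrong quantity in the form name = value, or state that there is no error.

Recomputing the run from the initial state:
step 1: x = -8, y = 12
step 2: x = -2, y = 8
step 3: x = 1, y = 7
step 4: x = 6, y = -2
step 5: x = 13, y = 3
step 6: x = 8, y = 12
step 7: x = 12, y = 16
step 8: x = 15, y = 20
step 9: x = 15, y = 24
step 10: x = 13, y = 18
step 11: x = 19, y = 24
step 12: x = 15, y = 30
step 13: x = 12, y = 36
step 14: x = 21, y = 33
step 15: x = 30, y = 26
step 16: x = 26, y = 18
The first disagreement with the record is at step 12, where the value should be x = 15.

step 12, x = 15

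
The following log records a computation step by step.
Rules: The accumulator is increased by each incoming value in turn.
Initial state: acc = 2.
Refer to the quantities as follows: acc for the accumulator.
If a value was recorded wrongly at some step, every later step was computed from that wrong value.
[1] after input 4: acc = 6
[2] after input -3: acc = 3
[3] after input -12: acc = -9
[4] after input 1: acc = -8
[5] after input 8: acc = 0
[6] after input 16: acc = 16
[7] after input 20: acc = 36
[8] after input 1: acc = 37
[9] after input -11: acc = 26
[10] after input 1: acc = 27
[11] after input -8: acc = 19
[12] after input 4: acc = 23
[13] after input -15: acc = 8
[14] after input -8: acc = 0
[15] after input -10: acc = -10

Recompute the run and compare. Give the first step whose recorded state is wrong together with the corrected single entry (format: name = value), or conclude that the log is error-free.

no error

step 1: acc = 2 + 4 = 6 -> matches
step 2: acc = 6 + -3 = 3 -> no discrepancy
step 3: acc = 3 + -12 = -9 -> matches
step 4: acc = -9 + 1 = -8 -> exactly as logged
step 5: acc = -8 + 8 = 0 -> exactly as logged
step 6: acc = 0 + 16 = 16 -> verified
step 7: acc = 16 + 20 = 36 -> confirmed correct
step 8: acc = 36 + 1 = 37 -> agrees with the log
step 9: acc = 37 + -11 = 26 -> same as recorded
step 10: acc = 26 + 1 = 27 -> exactly as logged
step 11: acc = 27 + -8 = 19 -> agrees with the log
step 12: acc = 19 + 4 = 23 -> exactly as logged
step 13: acc = 23 + -15 = 8 -> same as recorded
step 14: acc = 8 + -8 = 0 -> same as recorded
step 15: acc = 0 + -10 = -10 -> same as recorded
Each recorded entry agrees with the recomputation.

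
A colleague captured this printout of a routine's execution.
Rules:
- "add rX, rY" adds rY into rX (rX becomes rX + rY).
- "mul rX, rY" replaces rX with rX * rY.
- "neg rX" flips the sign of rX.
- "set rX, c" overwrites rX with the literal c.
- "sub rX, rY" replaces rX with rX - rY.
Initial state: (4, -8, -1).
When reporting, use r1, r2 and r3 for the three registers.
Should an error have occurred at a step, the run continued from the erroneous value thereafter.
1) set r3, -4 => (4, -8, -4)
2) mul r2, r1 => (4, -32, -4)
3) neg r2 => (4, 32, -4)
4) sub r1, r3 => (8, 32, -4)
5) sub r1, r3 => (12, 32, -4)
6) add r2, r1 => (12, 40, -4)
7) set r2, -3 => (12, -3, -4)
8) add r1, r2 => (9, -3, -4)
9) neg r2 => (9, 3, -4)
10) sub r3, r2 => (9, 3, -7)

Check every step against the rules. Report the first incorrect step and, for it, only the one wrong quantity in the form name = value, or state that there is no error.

step 6, r2 = 44

Recomputing the run from the initial state:
step 1: r1 = 4, r2 = -8, r3 = -4
step 2: r1 = 4, r2 = -32, r3 = -4
step 3: r1 = 4, r2 = 32, r3 = -4
step 4: r1 = 8, r2 = 32, r3 = -4
step 5: r1 = 12, r2 = 32, r3 = -4
step 6: r1 = 12, r2 = 44, r3 = -4
step 7: r1 = 12, r2 = -3, r3 = -4
step 8: r1 = 9, r2 = -3, r3 = -4
step 9: r1 = 9, r2 = 3, r3 = -4
step 10: r1 = 9, r2 = 3, r3 = -7
The first disagreement with the printout is at step 6, where the value should be r2 = 44.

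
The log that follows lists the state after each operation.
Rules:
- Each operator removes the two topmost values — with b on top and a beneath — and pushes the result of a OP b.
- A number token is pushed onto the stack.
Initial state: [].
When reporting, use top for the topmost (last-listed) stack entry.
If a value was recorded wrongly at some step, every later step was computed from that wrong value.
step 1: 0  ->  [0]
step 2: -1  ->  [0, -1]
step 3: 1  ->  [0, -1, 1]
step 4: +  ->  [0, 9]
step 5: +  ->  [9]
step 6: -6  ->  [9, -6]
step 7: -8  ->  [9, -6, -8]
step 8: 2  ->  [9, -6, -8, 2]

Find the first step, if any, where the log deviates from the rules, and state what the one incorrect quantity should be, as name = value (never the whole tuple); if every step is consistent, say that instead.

Step 1: push 0: top = 0 — matches.
Step 2: push -1: top = -1 — matches.
Step 3: push 1: top = 1 — same as recorded.
Step 4: -1 + 1 = 0 — a discrepancy with the log.
First incorrect step: 4; the correct value is top = 0.

step 4, top = 0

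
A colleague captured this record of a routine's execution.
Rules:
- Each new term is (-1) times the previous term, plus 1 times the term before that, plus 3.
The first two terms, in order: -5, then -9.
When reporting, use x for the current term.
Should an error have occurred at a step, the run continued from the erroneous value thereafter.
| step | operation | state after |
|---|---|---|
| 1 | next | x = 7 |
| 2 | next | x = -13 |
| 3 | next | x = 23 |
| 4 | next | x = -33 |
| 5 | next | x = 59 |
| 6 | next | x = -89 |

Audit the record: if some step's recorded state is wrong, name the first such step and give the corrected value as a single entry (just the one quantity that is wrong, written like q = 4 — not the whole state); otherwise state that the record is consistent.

Recomputing the run from the initial state:
step 1: x = 7
step 2: x = -13
step 3: x = 23
step 4: x = -33
step 5: x = 59
step 6: x = -89
This matches the record at every step.

no error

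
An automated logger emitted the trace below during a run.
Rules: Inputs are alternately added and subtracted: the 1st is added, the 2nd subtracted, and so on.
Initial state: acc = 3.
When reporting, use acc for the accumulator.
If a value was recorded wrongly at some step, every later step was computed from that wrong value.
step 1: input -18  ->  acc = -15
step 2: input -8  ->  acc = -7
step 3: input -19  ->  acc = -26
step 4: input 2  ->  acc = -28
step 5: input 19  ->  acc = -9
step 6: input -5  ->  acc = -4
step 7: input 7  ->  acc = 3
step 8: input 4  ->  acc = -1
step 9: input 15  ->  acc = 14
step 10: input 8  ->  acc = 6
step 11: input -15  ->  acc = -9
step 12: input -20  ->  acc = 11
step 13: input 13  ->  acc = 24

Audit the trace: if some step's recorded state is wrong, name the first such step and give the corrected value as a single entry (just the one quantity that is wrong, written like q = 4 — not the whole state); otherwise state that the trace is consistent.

no error

Step 1: acc = 3 + -18 = -15 — matches.
Step 2: acc = -15 - -8 = -7 — consistent with the trace.
Step 3: acc = -7 + -19 = -26 — exactly as logged.
Step 4: acc = -26 - 2 = -28 — matches.
Step 5: acc = -28 + 19 = -9 — verified.
Step 6: acc = -9 - -5 = -4 — matches.
Step 7: acc = -4 + 7 = 3 — same as recorded.
Step 8: acc = 3 - 4 = -1 — same as recorded.
Step 9: acc = -1 + 15 = 14 — exactly as logged.
Step 10: acc = 14 - 8 = 6 — same as recorded.
Step 11: acc = 6 + -15 = -9 — in agreement.
Step 12: acc = -9 - -20 = 11 — matches.
Step 13: acc = 11 + 13 = 24 — consistent with the trace.
All entries verified; no error found.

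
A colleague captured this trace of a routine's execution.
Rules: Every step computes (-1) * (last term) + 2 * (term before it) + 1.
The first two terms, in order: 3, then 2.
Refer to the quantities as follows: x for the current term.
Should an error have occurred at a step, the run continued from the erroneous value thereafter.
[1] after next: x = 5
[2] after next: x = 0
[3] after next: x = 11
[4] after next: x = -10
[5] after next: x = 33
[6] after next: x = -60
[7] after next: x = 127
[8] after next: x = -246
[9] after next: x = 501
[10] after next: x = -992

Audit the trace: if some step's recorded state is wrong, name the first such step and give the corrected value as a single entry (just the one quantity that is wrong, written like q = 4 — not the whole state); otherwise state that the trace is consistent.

step 1: x = -1*(2) + (2)*(3) + (1) = 5 -> exactly as logged
step 2: x = -1*(5) + (2)*(2) + (1) = 0 -> matches
step 3: x = -1*(0) + (2)*(5) + (1) = 11 -> same as recorded
step 4: x = -1*(11) + (2)*(0) + (1) = -10 -> checks out
step 5: x = -1*(-10) + (2)*(11) + (1) = 33 -> verified
step 6: x = -1*(33) + (2)*(-10) + (1) = -52 -> the entry is off here
First deviation found at step 6; the corrected entry is x = -52.

step 6, x = -52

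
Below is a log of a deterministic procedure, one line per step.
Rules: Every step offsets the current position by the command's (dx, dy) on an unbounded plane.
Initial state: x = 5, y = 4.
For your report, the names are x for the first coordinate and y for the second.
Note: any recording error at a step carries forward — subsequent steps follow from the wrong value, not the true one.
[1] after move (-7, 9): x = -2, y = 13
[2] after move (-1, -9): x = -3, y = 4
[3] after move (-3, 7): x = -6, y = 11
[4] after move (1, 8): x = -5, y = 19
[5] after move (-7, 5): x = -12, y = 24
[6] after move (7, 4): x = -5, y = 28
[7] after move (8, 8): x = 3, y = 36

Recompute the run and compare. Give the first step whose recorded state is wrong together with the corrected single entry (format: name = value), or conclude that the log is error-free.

no error

step 1: x = 5 + (-7) = -2, y = 4 + (9) = 13 -> exactly as logged
step 2: x = -2 + (-1) = -3, y = 13 + (-9) = 4 -> checks out
step 3: x = -3 + (-3) = -6, y = 4 + (7) = 11 -> checks out
step 4: x = -6 + (1) = -5, y = 11 + (8) = 19 -> same as recorded
step 5: x = -5 + (-7) = -12, y = 19 + (5) = 24 -> checks out
step 6: x = -12 + (7) = -5, y = 24 + (4) = 28 -> in agreement
step 7: x = -5 + (8) = 3, y = 28 + (8) = 36 -> matches
Nothing is out of place; the run is error-free.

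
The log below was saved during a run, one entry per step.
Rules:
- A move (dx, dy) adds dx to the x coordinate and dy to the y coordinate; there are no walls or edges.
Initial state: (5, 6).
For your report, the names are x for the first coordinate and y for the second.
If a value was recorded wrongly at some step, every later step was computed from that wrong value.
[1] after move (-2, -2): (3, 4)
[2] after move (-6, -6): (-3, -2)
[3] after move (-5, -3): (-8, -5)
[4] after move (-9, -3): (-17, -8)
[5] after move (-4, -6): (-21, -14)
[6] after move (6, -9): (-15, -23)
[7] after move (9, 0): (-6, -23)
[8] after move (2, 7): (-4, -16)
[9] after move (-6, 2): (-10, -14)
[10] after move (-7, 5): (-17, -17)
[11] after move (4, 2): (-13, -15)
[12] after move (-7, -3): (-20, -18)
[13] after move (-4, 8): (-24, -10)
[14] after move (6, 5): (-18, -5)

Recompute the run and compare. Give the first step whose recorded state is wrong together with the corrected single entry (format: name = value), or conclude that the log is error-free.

step 10, y = -9

step 1: x = 5 + (-2) = 3, y = 6 + (-2) = 4 -> no discrepancy
step 2: x = 3 + (-6) = -3, y = 4 + (-6) = -2 -> no discrepancy
step 3: x = -3 + (-5) = -8, y = -2 + (-3) = -5 -> in agreement
step 4: x = -8 + (-9) = -17, y = -5 + (-3) = -8 -> exactly as logged
step 5: x = -17 + (-4) = -21, y = -8 + (-6) = -14 -> same as recorded
step 6: x = -21 + (6) = -15, y = -14 + (-9) = -23 -> no discrepancy
step 7: x = -15 + (9) = -6, y = -23 + (0) = -23 -> exactly as logged
step 8: x = -6 + (2) = -4, y = -23 + (7) = -16 -> verified
step 9: x = -4 + (-6) = -10, y = -16 + (2) = -14 -> matches
step 10: x = -10 + (-7) = -17, y = -14 + (5) = -9 -> a discrepancy with the log
The audit stops at step 10: the recorded entry is wrong and should be y = -9.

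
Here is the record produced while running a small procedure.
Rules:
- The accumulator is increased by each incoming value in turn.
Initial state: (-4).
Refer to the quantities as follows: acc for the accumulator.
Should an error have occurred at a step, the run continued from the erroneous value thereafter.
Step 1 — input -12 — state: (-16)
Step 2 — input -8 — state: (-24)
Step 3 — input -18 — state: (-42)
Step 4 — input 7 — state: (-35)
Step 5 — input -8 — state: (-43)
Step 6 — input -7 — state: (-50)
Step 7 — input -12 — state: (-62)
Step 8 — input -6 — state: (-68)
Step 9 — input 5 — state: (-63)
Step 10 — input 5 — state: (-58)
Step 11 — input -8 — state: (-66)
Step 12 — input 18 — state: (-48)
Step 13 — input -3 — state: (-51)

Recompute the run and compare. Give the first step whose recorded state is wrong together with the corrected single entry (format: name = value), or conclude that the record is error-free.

no error

Recomputing the run from the initial state:
step 1: acc = -16
step 2: acc = -24
step 3: acc = -42
step 4: acc = -35
step 5: acc = -43
step 6: acc = -50
step 7: acc = -62
step 8: acc = -68
step 9: acc = -63
step 10: acc = -58
step 11: acc = -66
step 12: acc = -48
step 13: acc = -51
This matches the record at every step.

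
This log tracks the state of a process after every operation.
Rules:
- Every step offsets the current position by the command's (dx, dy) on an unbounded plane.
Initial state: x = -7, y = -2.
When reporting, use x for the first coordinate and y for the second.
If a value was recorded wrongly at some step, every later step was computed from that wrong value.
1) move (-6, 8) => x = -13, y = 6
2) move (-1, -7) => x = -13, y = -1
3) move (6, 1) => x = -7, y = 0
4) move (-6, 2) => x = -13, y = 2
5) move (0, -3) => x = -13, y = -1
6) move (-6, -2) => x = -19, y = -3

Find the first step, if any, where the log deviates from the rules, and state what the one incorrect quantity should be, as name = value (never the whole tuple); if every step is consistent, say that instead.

1. x = -7 + (-6) = -13, y = -2 + (8) = 6 (confirmed correct)
2. x = -13 + (-1) = -14, y = 6 + (-7) = -1 (a discrepancy with the log)
That makes step 2 the first incorrect line — x = -14 is what it should show.

step 2, x = -14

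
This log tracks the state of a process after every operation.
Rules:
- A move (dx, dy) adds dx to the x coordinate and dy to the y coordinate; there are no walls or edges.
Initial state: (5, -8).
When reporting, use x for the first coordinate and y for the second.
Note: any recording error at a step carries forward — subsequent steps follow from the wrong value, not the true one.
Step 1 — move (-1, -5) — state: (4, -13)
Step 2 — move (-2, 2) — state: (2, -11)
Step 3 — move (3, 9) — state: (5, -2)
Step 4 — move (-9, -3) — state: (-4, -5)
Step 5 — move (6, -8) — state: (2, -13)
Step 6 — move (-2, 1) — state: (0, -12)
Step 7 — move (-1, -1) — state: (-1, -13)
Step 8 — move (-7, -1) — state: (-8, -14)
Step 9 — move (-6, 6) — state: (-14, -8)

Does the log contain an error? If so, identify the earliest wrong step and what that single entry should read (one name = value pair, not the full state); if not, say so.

step 1: x = 5 + (-1) = 4, y = -8 + (-5) = -13 -> exactly as logged
step 2: x = 4 + (-2) = 2, y = -13 + (2) = -11 -> checks out
step 3: x = 2 + (3) = 5, y = -11 + (9) = -2 -> in agreement
step 4: x = 5 + (-9) = -4, y = -2 + (-3) = -5 -> agrees with the log
step 5: x = -4 + (6) = 2, y = -5 + (-8) = -13 -> confirmed correct
step 6: x = 2 + (-2) = 0, y = -13 + (1) = -12 -> no discrepancy
step 7: x = 0 + (-1) = -1, y = -12 + (-1) = -13 -> same as recorded
step 8: x = -1 + (-7) = -8, y = -13 + (-1) = -14 -> matches
step 9: x = -8 + (-6) = -14, y = -14 + (6) = -8 -> verified
No step deviates from the rules.

no error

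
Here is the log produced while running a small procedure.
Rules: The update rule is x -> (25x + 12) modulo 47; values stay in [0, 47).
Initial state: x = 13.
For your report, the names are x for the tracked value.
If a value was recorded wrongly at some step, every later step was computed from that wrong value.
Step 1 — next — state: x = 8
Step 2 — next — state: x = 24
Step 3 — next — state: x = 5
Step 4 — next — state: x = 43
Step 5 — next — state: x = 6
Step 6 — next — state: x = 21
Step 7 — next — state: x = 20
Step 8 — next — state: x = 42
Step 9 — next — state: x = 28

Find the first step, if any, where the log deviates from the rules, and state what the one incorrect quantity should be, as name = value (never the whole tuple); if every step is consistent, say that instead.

Recomputing the run from the initial state:
step 1: x = 8
step 2: x = 24
step 3: x = 1
step 4: x = 37
step 5: x = 44
step 6: x = 31
step 7: x = 35
step 8: x = 41
step 9: x = 3
The first disagreement with the log is at step 3, where the value should be x = 1.

step 3, x = 1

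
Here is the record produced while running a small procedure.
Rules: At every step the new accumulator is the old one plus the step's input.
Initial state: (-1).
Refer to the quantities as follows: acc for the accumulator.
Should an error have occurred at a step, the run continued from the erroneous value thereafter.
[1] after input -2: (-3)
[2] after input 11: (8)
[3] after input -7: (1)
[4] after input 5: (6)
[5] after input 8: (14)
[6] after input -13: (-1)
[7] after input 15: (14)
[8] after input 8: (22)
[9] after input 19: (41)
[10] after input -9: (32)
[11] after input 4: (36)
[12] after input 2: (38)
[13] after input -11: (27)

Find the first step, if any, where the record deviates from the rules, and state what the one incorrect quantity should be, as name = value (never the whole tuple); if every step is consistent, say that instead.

Recomputing the run from the initial state:
step 1: acc = -3
step 2: acc = 8
step 3: acc = 1
step 4: acc = 6
step 5: acc = 14
step 6: acc = 1
step 7: acc = 16
step 8: acc = 24
step 9: acc = 43
step 10: acc = 34
step 11: acc = 38
step 12: acc = 40
step 13: acc = 29
The first disagreement with the record is at step 6, where the value should be acc = 1.

step 6, acc = 1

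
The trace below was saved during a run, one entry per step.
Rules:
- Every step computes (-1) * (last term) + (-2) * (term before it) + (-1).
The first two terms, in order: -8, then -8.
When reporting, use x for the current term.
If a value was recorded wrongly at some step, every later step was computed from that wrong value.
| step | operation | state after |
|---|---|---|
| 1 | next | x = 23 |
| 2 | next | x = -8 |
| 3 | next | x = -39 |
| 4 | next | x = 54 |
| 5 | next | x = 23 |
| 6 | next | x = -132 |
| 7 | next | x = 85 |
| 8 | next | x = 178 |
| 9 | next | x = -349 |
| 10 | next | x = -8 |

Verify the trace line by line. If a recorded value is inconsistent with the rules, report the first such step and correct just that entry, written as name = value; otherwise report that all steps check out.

no error

Recomputing the run from the initial state:
step 1: x = 23
step 2: x = -8
step 3: x = -39
step 4: x = 54
step 5: x = 23
step 6: x = -132
step 7: x = 85
step 8: x = 178
step 9: x = -349
step 10: x = -8
This matches the trace at every step.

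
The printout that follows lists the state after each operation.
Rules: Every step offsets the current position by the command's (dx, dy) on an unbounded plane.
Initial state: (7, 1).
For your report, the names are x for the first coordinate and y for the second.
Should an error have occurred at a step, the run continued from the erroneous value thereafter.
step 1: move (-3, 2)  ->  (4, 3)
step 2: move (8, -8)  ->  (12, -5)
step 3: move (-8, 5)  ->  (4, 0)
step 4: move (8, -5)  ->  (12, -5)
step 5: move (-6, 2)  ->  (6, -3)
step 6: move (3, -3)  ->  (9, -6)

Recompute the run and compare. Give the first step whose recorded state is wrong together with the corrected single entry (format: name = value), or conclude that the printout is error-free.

Recomputing the run from the initial state:
step 1: x = 4, y = 3
step 2: x = 12, y = -5
step 3: x = 4, y = 0
step 4: x = 12, y = -5
step 5: x = 6, y = -3
step 6: x = 9, y = -6
This matches the printout at every step.

no error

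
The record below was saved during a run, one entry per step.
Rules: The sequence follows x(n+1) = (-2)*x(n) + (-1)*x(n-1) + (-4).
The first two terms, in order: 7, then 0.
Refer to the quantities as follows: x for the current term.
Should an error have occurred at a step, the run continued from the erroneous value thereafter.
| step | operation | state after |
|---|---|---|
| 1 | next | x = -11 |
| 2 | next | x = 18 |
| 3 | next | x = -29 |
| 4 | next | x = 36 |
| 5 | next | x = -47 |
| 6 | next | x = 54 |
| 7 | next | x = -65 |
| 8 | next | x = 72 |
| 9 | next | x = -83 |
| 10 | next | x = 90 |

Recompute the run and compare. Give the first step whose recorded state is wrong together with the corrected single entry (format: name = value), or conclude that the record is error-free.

no error

Recomputing the run from the initial state:
step 1: x = -11
step 2: x = 18
step 3: x = -29
step 4: x = 36
step 5: x = -47
step 6: x = 54
step 7: x = -65
step 8: x = 72
step 9: x = -83
step 10: x = 90
This matches the record at every step.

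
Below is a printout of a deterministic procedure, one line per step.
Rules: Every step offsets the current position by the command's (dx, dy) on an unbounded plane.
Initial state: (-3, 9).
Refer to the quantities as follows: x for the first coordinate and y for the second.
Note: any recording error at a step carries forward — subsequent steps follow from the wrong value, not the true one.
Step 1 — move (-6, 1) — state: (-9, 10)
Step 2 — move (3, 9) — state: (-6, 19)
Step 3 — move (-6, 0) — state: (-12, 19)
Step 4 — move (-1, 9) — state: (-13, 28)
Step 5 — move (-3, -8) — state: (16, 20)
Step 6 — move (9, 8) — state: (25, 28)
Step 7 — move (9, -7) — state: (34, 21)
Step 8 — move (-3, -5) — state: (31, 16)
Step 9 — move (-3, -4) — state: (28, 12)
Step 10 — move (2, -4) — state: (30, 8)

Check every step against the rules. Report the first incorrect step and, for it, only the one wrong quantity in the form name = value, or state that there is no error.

Recomputing the run from the initial state:
step 1: x = -9, y = 10
step 2: x = -6, y = 19
step 3: x = -12, y = 19
step 4: x = -13, y = 28
step 5: x = -16, y = 20
step 6: x = -7, y = 28
step 7: x = 2, y = 21
step 8: x = -1, y = 16
step 9: x = -4, y = 12
step 10: x = -2, y = 8
The first disagreement with the printout is at step 5, where the value should be x = -16.

step 5, x = -16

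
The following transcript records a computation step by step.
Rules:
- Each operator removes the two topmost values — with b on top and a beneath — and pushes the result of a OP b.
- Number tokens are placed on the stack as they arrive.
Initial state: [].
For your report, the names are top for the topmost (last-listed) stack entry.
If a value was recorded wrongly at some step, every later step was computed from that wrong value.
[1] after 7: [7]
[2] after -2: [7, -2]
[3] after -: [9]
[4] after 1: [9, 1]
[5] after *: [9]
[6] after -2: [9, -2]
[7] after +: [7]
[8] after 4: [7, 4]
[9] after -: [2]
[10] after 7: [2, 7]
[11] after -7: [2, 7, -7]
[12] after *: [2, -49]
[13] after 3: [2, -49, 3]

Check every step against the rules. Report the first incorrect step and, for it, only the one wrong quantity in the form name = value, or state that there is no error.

Step 1: push 7: top = 7 — no discrepancy.
Step 2: push -2: top = -2 — consistent with the transcript.
Step 3: 7 - -2 = 9 — agrees with the transcript.
Step 4: push 1: top = 1 — confirmed correct.
Step 5: 9 * 1 = 9 — verified.
Step 6: push -2: top = -2 — verified.
Step 7: 9 + -2 = 7 — checks out.
Step 8: push 4: top = 4 — consistent with the transcript.
Step 9: 7 - 4 = 3 — the entry is off here.
That makes step 9 the first incorrect line — top = 3 is what it should show.

step 9, top = 3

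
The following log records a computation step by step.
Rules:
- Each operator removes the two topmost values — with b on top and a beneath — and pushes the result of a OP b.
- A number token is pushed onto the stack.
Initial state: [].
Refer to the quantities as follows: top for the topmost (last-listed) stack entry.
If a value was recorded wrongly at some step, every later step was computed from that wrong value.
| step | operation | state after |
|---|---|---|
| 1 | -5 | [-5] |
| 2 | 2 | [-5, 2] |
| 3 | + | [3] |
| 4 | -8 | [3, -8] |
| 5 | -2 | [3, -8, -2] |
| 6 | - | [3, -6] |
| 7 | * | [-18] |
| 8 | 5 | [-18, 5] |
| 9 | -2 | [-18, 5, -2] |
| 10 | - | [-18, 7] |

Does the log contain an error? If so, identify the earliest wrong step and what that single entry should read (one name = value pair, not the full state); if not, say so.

Recomputing the run from the initial state:
step 1: [-5]
step 2: [-5, 2]
step 3: [-3]
step 4: [-3, -8]
step 5: [-3, -8, -2]
step 6: [-3, -6]
step 7: [18]
step 8: [18, 5]
step 9: [18, 5, -2]
step 10: [18, 7]
The first disagreement with the log is at step 3, where the value should be top = -3.

step 3, top = -3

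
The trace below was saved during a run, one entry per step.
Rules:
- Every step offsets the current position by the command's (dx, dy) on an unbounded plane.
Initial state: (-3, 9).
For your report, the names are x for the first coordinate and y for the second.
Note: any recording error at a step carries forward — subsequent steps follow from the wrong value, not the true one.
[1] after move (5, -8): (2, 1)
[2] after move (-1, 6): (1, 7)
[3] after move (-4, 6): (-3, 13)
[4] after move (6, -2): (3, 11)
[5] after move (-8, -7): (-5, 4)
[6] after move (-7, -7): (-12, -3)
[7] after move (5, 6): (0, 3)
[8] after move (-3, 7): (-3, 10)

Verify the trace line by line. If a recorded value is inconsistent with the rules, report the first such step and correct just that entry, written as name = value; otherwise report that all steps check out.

step 7, x = -7

step 1: x = -3 + (5) = 2, y = 9 + (-8) = 1 -> in agreement
step 2: x = 2 + (-1) = 1, y = 1 + (6) = 7 -> verified
step 3: x = 1 + (-4) = -3, y = 7 + (6) = 13 -> in agreement
step 4: x = -3 + (6) = 3, y = 13 + (-2) = 11 -> confirmed correct
step 5: x = 3 + (-8) = -5, y = 11 + (-7) = 4 -> confirmed correct
step 6: x = -5 + (-7) = -12, y = 4 + (-7) = -3 -> agrees with the trace
step 7: x = -12 + (5) = -7, y = -3 + (6) = 3 -> the trace disagrees here
So the first discrepancy is step 7, where the right value is x = -7.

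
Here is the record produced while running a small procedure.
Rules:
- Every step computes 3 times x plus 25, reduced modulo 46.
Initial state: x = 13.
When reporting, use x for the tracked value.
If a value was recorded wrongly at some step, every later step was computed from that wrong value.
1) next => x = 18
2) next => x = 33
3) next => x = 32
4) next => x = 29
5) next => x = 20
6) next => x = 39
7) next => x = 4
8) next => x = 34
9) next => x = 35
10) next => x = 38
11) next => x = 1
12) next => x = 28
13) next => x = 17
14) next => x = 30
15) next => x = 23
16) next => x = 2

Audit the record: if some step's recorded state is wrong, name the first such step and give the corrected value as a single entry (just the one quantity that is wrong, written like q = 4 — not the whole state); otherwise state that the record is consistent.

step 8, x = 37

Step 1: x = (3*13 + 25) mod 46 = 18 — checks out.
Step 2: x = (3*18 + 25) mod 46 = 33 — exactly as logged.
Step 3: x = (3*33 + 25) mod 46 = 32 — agrees with the record.
Step 4: x = (3*32 + 25) mod 46 = 29 — no discrepancy.
Step 5: x = (3*29 + 25) mod 46 = 20 — agrees with the record.
Step 6: x = (3*20 + 25) mod 46 = 39 — in agreement.
Step 7: x = (3*39 + 25) mod 46 = 4 — no discrepancy.
Step 8: x = (3*4 + 25) mod 46 = 37 — first mismatch against the record.
The earliest wrong entry is at step 8: it should read x = 37.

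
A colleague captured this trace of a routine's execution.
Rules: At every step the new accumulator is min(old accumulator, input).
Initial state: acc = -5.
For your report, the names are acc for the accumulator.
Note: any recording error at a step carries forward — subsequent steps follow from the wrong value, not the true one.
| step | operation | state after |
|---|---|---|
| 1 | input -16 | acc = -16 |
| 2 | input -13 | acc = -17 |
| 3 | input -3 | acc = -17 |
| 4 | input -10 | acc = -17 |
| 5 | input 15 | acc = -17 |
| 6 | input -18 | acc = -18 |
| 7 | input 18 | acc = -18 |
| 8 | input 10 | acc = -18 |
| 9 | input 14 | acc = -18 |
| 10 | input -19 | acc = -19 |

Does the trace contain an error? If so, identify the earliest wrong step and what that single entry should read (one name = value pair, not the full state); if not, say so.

1. acc = min(-5, -16) = -16 (matches)
2. acc = min(-16, -13) = -16 (this is not what the trace shows)
The audit stops at step 2: the recorded entry is wrong and should be acc = -16.

step 2, acc = -16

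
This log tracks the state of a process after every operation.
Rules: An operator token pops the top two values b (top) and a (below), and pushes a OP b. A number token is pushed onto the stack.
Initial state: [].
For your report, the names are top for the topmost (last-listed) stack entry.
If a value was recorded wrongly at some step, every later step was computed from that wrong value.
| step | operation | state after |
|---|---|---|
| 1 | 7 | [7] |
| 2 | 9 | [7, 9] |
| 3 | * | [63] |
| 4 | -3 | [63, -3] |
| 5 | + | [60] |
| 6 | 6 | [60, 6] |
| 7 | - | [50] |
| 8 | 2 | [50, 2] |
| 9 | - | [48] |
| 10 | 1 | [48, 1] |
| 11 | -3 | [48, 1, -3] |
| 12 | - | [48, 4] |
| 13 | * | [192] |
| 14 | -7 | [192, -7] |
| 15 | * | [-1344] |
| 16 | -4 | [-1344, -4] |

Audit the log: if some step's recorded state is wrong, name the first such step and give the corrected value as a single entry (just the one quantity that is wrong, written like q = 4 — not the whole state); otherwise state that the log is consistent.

Recomputing the run from the initial state:
step 1: [7]
step 2: [7, 9]
step 3: [63]
step 4: [63, -3]
step 5: [60]
step 6: [60, 6]
step 7: [54]
step 8: [54, 2]
step 9: [52]
step 10: [52, 1]
step 11: [52, 1, -3]
step 12: [52, 4]
step 13: [208]
step 14: [208, -7]
step 15: [-1456]
step 16: [-1456, -4]
The first disagreement with the log is at step 7, where the value should be top = 54.

step 7, top = 54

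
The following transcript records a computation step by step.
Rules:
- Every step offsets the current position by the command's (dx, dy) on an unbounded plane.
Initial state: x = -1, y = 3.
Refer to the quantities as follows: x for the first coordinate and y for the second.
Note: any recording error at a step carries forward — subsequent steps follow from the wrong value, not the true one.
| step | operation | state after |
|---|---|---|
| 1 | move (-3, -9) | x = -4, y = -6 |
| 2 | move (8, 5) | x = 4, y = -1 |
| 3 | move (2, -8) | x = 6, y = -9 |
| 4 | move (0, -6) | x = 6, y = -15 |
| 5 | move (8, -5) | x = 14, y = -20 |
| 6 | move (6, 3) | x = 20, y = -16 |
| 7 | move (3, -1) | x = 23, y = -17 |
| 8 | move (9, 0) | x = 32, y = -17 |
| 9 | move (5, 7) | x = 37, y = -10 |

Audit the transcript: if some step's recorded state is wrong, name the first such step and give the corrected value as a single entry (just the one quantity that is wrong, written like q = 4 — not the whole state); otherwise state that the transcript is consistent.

step 6, y = -17

Recomputing the run from the initial state:
step 1: x = -4, y = -6
step 2: x = 4, y = -1
step 3: x = 6, y = -9
step 4: x = 6, y = -15
step 5: x = 14, y = -20
step 6: x = 20, y = -17
step 7: x = 23, y = -18
step 8: x = 32, y = -18
step 9: x = 37, y = -11
The first disagreement with the transcript is at step 6, where the value should be y = -17.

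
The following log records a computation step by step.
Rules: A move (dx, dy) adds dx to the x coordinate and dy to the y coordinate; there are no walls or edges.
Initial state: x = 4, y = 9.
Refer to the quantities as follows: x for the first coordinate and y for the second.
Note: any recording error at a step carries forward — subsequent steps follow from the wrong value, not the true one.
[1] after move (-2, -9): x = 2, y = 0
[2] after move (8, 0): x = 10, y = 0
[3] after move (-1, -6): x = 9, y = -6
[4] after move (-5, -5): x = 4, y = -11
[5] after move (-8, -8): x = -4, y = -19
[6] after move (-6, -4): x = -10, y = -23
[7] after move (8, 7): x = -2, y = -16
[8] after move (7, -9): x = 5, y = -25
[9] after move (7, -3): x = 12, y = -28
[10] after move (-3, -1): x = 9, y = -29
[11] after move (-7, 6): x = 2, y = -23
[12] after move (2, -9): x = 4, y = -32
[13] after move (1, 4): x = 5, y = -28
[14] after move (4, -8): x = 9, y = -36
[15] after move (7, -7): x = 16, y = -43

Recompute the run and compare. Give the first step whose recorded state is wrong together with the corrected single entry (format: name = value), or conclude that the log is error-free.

Recomputing the run from the initial state:
step 1: x = 2, y = 0
step 2: x = 10, y = 0
step 3: x = 9, y = -6
step 4: x = 4, y = -11
step 5: x = -4, y = -19
step 6: x = -10, y = -23
step 7: x = -2, y = -16
step 8: x = 5, y = -25
step 9: x = 12, y = -28
step 10: x = 9, y = -29
step 11: x = 2, y = -23
step 12: x = 4, y = -32
step 13: x = 5, y = -28
step 14: x = 9, y = -36
step 15: x = 16, y = -43
This matches the log at every step.

no error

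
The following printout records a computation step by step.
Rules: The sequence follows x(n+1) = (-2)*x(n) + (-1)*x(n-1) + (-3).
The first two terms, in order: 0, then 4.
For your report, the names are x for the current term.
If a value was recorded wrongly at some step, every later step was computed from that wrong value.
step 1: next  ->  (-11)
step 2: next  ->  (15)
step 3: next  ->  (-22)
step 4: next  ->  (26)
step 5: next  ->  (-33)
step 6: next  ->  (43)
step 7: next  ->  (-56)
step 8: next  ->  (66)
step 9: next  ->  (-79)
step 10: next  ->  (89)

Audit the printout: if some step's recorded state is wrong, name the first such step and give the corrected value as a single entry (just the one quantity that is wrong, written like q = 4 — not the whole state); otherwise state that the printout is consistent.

step 6, x = 37

Step 1: x = -2*(4) + (-1)*(0) + (-3) = -11 — no discrepancy.
Step 2: x = -2*(-11) + (-1)*(4) + (-3) = 15 — confirmed correct.
Step 3: x = -2*(15) + (-1)*(-11) + (-3) = -22 — matches.
Step 4: x = -2*(-22) + (-1)*(15) + (-3) = 26 — in agreement.
Step 5: x = -2*(26) + (-1)*(-22) + (-3) = -33 — no discrepancy.
Step 6: x = -2*(-33) + (-1)*(26) + (-3) = 37 — a discrepancy with the printout.
First deviation found at step 6; the corrected entry is x = 37.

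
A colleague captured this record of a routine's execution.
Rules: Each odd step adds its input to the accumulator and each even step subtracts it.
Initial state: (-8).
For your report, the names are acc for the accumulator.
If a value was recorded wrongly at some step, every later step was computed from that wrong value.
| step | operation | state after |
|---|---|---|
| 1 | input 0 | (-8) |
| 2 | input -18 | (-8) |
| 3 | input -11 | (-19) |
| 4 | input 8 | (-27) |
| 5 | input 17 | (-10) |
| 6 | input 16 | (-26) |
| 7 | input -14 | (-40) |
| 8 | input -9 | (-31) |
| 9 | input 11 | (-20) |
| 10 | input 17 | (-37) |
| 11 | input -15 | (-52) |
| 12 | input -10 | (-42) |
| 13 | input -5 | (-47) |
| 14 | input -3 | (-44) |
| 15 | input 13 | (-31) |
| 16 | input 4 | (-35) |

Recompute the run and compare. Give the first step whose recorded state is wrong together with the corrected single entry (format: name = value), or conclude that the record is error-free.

step 1: acc = -8 + 0 = -8 -> consistent with the record
step 2: acc = -8 - -18 = 10 -> the record has a different value
First deviation found at step 2; the corrected entry is acc = 10.

step 2, acc = 10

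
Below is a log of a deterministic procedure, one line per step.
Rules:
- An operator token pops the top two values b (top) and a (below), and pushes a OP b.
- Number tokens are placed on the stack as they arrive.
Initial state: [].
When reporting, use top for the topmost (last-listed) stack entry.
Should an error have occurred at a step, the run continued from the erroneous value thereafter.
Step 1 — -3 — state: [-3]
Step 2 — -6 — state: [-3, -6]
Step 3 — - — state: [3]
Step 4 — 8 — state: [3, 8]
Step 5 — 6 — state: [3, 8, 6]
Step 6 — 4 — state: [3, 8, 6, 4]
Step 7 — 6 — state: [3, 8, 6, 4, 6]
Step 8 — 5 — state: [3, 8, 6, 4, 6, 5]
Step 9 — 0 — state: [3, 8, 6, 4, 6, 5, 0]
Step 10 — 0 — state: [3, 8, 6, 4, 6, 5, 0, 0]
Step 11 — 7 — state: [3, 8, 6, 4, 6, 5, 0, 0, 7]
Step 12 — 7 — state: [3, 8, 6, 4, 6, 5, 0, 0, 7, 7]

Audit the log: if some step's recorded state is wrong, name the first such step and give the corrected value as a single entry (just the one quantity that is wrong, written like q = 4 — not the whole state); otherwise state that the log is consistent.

no error

1. push -3: top = -3 (agrees with the log)
2. push -6: top = -6 (same as recorded)
3. -3 - -6 = 3 (exactly as logged)
4. push 8: top = 8 (verified)
5. push 6: top = 6 (same as recorded)
6. push 4: top = 4 (exactly as logged)
7. push 6: top = 6 (consistent with the log)
8. push 5: top = 5 (exactly as logged)
9. push 0: top = 0 (exactly as logged)
10. push 0: top = 0 (verified)
11. push 7: top = 7 (exactly as logged)
12. push 7: top = 7 (consistent with the log)
Every step is consistent.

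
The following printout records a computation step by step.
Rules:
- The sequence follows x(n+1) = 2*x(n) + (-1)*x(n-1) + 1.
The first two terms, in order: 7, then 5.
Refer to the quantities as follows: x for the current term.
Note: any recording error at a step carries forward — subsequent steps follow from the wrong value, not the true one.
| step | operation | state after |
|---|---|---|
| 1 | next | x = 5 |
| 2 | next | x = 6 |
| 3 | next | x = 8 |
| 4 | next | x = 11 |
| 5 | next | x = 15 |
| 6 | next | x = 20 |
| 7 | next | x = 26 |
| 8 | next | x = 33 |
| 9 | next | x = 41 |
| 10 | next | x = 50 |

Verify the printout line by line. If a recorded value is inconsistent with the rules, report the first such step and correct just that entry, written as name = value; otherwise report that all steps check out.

step 1, x = 4

1. x = 2*(5) + (-1)*(7) + (1) = 4 (not what was recorded)
First incorrect step: 1; the correct value is x = 4.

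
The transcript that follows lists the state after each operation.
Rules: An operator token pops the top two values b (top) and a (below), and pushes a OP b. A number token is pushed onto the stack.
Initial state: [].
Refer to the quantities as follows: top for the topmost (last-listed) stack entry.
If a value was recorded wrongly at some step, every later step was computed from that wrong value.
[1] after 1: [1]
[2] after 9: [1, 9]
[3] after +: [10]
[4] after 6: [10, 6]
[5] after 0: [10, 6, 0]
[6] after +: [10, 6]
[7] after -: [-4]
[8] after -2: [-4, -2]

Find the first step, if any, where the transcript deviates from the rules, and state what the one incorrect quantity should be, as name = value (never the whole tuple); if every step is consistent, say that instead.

1. push 1: top = 1 (matches)
2. push 9: top = 9 (checks out)
3. 1 + 9 = 10 (confirmed correct)
4. push 6: top = 6 (in agreement)
5. push 0: top = 0 (confirmed correct)
6. 6 + 0 = 6 (exactly as logged)
7. 10 - 6 = 4 (a discrepancy with the transcript)
That makes step 7 the first incorrect line — top = 4 is what it should show.

step 7, top = 4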